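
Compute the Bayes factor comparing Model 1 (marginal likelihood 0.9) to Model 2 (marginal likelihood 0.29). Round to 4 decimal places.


BF12 = marginal likelihood of M1 / marginal likelihood of M2
= 0.9/0.29
= 3.1034

3.1034


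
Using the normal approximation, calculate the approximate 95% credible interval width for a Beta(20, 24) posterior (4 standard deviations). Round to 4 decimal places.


Var(Beta) = 20*24/(44^2 * 45) = 0.0055
SD = 0.0742
Width ~ 4*SD = 0.2969

0.2969


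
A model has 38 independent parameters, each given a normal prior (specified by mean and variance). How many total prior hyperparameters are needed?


Each normal prior needs 2 hyperparameters (mean and variance).
Total = 2 * 38 = 76

76


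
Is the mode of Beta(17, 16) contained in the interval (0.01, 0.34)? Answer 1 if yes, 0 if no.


Mode = (a-1)/(a+b-2) = 16/31 = 0.5161
Interval: (0.01, 0.34)
Contains mode? 0

0


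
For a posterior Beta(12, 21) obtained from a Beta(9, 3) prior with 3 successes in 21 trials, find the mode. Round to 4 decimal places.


Mode = (alpha - 1) / (alpha + beta - 2)
= 11 / 31
= 0.3548

0.3548


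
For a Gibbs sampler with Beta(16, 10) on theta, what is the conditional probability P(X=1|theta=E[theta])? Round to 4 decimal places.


E[theta] = 16/(16+10) = 0.6154
P(X=1|theta) = theta = 0.6154

0.6154


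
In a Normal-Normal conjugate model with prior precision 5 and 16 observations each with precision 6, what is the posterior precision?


Posterior precision = prior precision + n * observation precision
= 5 + 16 * 6
= 5 + 96 = 101

101


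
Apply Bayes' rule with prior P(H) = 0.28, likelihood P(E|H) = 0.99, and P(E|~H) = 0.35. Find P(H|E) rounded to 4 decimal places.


Step 1: Compute marginal P(E) = P(E|H)P(H) + P(E|~H)P(~H)
= 0.99*0.28 + 0.35*0.72 = 0.5292
Step 2: P(H|E) = P(E|H)P(H)/P(E) = 0.2772/0.5292
= 0.5238

0.5238


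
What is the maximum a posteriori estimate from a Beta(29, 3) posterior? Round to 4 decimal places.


The MAP estimate equals the mode of the distribution.
Mode of Beta(a,b) = (a-1)/(a+b-2)
= 28/30
= 0.9333

0.9333


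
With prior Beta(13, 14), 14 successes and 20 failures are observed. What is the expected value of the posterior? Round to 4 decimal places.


Posterior = Beta(27, 34)
E[theta] = alpha/(alpha+beta)
= 27/61 = 0.4426

0.4426


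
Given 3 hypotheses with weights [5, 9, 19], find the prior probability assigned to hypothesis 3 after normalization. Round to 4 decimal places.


To normalize, divide each weight by the sum of all weights.
Sum = 33
Prior(H3) = 19/33 = 0.5758

0.5758


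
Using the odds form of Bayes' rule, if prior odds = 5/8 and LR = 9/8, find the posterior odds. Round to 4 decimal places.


Bayes' rule in odds form: posterior odds = prior odds * LR
= (5 * 9) / (8 * 8)
= 45/64 = 0.7031

0.7031


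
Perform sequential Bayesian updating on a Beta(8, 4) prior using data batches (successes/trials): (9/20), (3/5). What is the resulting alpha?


Accumulate successes: 12
Posterior alpha = prior alpha + sum of successes
= 8 + 12 = 20

20


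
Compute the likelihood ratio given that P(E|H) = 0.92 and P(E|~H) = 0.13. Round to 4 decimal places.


LR = P(E|H) / P(E|~H)
= 0.92 / 0.13 = 7.0769

7.0769


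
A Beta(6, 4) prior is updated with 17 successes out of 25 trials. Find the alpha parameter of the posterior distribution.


In the Beta-Binomial conjugate update:
alpha_post = alpha_prior + successes
= 6 + 17
= 23

23


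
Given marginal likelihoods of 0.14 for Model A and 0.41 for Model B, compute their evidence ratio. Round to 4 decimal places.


Ratio = ML(A) / ML(B) = 0.14/0.41
= 0.3415

0.3415


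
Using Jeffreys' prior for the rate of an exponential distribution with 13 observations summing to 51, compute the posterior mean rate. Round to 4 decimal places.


Jeffreys' prior leads to posterior Gamma(13, 51).
Mean = 13/51 = 0.2549

0.2549


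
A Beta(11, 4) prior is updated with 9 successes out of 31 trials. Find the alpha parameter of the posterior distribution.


In the Beta-Binomial conjugate update:
alpha_post = alpha_prior + successes
= 11 + 9
= 20

20


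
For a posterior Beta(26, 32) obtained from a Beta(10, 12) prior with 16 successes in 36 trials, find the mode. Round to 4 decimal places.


Mode = (alpha - 1) / (alpha + beta - 2)
= 25 / 56
= 0.4464

0.4464


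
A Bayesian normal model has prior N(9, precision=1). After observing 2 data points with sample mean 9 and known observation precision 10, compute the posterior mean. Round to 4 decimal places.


Posterior mean = (prior_precision * prior_mean + n * data_precision * data_mean) / (prior_precision + n * data_precision)
Numerator = 1*9 + 2*10*9 = 189
Denominator = 1 + 2*10 = 21
Posterior mean = 9.0

9.0


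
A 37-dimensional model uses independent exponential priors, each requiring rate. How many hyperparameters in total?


Per parameter: 1 (rate).
Total = 37 * 1 = 37

37


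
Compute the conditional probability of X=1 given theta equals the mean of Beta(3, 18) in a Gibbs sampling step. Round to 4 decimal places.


Mean of Beta(3, 18) = 0.1429
P(X=1 | theta=0.1429) = 0.1429

0.1429


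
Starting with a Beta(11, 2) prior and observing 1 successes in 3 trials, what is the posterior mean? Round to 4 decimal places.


Posterior parameters: alpha = 11 + 1 = 12
beta = 2 + 2 = 4
Posterior mean = alpha / (alpha + beta) = 12 / 16
= 0.75

0.75


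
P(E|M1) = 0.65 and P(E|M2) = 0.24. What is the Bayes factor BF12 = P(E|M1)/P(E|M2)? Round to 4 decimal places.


Bayes factor BF12 = P(E|M1) / P(E|M2)
= 0.65 / 0.24
= 2.7083

2.7083


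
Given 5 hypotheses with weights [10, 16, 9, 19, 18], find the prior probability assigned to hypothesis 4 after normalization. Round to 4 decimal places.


To normalize, divide each weight by the sum of all weights.
Sum = 72
Prior(H4) = 19/72 = 0.2639

0.2639


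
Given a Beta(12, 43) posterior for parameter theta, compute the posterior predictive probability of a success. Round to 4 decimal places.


For a Beta-Bernoulli model, the predictive probability is the mean:
P(success) = 12/(12+43) = 12/55 = 0.2182

0.2182


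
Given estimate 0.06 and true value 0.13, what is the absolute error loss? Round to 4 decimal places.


Absolute error = |estimate - true|
= |-0.07| = 0.07

0.07


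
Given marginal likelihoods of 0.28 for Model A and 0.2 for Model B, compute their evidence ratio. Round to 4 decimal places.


Ratio = ML(A) / ML(B) = 0.28/0.2
= 1.4

1.4


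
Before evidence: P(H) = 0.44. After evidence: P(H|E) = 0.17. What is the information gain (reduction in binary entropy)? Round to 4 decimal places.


Prior entropy = 0.9896
Posterior entropy = 0.6577
Information gain = 0.9896 - 0.6577 = 0.3319

0.3319


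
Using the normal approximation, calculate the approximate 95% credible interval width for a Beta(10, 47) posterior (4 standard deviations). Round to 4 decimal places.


Var(Beta) = 10*47/(57^2 * 58) = 0.0025
SD = 0.0499
Width ~ 4*SD = 0.1998

0.1998


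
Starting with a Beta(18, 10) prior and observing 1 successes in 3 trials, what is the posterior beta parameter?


Posterior beta = prior beta + failures
Failures = 3 - 1 = 2
beta_post = 10 + 2 = 12

12


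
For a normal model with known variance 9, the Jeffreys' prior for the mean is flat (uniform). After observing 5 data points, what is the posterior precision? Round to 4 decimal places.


Jeffreys' prior for normal mean (known variance) is flat.
Prior precision = 0.
Posterior precision = prior_prec + n/sigma^2 = 0 + 5/9
= 0.5556

0.5556


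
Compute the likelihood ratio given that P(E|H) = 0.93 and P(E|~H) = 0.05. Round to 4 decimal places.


LR = P(E|H) / P(E|~H)
= 0.93 / 0.05 = 18.6

18.6


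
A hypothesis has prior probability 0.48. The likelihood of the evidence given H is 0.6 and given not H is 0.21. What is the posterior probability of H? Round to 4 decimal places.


Using Bayes' theorem:
P(E) = 0.48 * 0.6 + 0.52 * 0.21
P(E) = 0.3972
P(H|E) = (0.48 * 0.6) / 0.3972 = 0.7251

0.7251


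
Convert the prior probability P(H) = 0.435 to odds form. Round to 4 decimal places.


P(not H) = 1 - 0.435 = 0.565
Odds = 0.435 / 0.565 = 0.7699

0.7699


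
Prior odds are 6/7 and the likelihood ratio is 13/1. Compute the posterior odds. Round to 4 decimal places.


Posterior odds = prior odds * likelihood ratio
= (6/7) * (13/1)
= 78 / 7
= 11.1429

11.1429


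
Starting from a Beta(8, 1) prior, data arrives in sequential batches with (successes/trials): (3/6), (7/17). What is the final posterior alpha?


In sequential Bayesian updating, we sum all successes.
Total successes = 10
Final alpha = 8 + 10 = 18

18


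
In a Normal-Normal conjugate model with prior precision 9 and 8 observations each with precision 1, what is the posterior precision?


Posterior precision = prior precision + n * observation precision
= 9 + 8 * 1
= 9 + 8 = 17

17


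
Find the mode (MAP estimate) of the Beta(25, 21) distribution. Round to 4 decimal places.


For Beta(a,b) with a,b > 1:
Mode = (a-1)/(a+b-2) = (25-1)/(46-2)
= 24/44 = 0.5455

0.5455


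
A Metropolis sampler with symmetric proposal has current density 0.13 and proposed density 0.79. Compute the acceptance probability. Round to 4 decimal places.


For symmetric proposals, acceptance = min(1, pi(x*)/pi(x))
= min(1, 0.79/0.13)
= min(1, 6.0769) = 1.0

1.0


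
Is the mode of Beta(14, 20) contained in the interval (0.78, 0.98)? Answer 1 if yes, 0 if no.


Mode = (a-1)/(a+b-2) = 13/32 = 0.4062
Interval: (0.78, 0.98)
Contains mode? 0

0


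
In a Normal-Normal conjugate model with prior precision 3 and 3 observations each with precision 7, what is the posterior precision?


Posterior precision = prior precision + n * observation precision
= 3 + 3 * 7
= 3 + 21 = 24

24


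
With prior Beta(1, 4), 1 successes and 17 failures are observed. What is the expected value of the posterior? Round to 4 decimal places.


Posterior = Beta(2, 21)
E[theta] = alpha/(alpha+beta)
= 2/23 = 0.087

0.087


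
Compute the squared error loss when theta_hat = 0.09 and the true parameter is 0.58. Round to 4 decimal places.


L = (theta_hat - theta_true)^2
= (0.09 - 0.58)^2
= -0.49^2 = 0.2401

0.2401


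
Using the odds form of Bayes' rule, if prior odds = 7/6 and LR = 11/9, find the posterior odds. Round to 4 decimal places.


Bayes' rule in odds form: posterior odds = prior odds * LR
= (7 * 11) / (6 * 9)
= 77/54 = 1.4259

1.4259


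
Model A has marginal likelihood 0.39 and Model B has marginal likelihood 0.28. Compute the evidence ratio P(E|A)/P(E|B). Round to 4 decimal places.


Evidence ratio = P(E|A) / P(E|B)
= 0.39 / 0.28
= 1.3929

1.3929


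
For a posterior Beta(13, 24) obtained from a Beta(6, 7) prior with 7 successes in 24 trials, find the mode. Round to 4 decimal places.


Mode = (alpha - 1) / (alpha + beta - 2)
= 12 / 35
= 0.3429

0.3429


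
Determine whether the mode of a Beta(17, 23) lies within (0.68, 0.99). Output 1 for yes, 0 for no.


First find the mode: (a-1)/(a+b-2) = 0.4211
Is 0.4211 in (0.68, 0.99)? 0

0


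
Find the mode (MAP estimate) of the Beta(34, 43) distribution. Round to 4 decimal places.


For Beta(a,b) with a,b > 1:
Mode = (a-1)/(a+b-2) = (34-1)/(77-2)
= 33/75 = 0.44

0.44


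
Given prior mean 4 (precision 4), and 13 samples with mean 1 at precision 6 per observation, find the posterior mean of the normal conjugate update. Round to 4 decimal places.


The posterior mean is a precision-weighted average of prior and data.
Post. prec. = 4 + 78 = 82
Post. mean = (16 + 78)/82 = 94/82 = 1.1463

1.1463


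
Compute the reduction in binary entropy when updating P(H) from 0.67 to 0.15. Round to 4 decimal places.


H_before = -p*log2(p) - (1-p)*log2(1-p) for p=0.67: 0.9149
H_after for p=0.15: 0.6098
Reduction = 0.9149 - 0.6098 = 0.3051

0.3051


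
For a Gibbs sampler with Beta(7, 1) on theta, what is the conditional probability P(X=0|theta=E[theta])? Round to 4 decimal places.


E[theta] = 7/(7+1) = 0.875
P(X=0|theta) = 1 - theta = 0.125

0.125


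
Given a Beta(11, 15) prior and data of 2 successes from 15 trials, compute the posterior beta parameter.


Number of failures = 15 - 2 = 13
Posterior beta = 15 + 13 = 28

28


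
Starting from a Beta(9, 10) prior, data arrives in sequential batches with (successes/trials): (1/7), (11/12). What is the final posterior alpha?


In sequential Bayesian updating, we sum all successes.
Total successes = 12
Final alpha = 9 + 12 = 21

21


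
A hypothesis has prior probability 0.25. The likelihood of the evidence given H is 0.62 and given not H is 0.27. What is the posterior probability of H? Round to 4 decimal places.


Using Bayes' theorem:
P(E) = 0.25 * 0.62 + 0.75 * 0.27
P(E) = 0.3575
P(H|E) = (0.25 * 0.62) / 0.3575 = 0.4336

0.4336


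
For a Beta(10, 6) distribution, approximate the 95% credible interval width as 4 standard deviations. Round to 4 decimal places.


Variance of Beta(a,b) = ab / ((a+b)^2 * (a+b+1))
= 10*6 / ((16)^2 * 17)
= 0.0138
SD = sqrt(0.0138) = 0.1174
Width = 4 * SD = 0.4697

0.4697


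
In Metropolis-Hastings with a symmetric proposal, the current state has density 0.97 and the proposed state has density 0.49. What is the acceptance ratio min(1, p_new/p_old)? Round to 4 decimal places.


Ratio = p_new / p_old = 0.49 / 0.97 = 0.5052
Acceptance = min(1, 0.5052) = 0.5052

0.5052


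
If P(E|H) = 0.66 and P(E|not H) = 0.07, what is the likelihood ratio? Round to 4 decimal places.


Likelihood ratio = P(E|H) / P(E|not H)
= 0.66 / 0.07
= 9.4286

9.4286


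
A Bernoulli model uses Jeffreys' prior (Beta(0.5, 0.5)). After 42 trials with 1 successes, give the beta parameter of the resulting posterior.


Posterior = Beta(prior_alpha + successes, prior_beta + failures)
= Beta(0.5 + 1, 0.5 + 41)
Posterior beta = 0.5 + (n - k) = 0.5 + 41 = 41.5

41.5


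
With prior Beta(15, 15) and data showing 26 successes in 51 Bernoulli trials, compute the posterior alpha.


Conjugate update: alpha_posterior = alpha_prior + k
= 15 + 26 = 41

41


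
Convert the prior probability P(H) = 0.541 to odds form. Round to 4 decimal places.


P(not H) = 1 - 0.541 = 0.459
Odds = 0.541 / 0.459 = 1.1786

1.1786


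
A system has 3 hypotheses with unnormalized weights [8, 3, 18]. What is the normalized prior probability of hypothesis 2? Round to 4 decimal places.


The normalized prior is the weight divided by the total.
Total weight = 29
P(H2) = 3 / 29 = 0.1034

0.1034


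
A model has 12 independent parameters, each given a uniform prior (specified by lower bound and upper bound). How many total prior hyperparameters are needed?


Each uniform prior needs 2 hyperparameters (lower bound and upper bound).
Total = 2 * 12 = 24

24


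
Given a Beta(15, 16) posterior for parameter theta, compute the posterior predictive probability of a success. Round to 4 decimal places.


For a Beta-Bernoulli model, the predictive probability is the mean:
P(success) = 15/(15+16) = 15/31 = 0.4839

0.4839


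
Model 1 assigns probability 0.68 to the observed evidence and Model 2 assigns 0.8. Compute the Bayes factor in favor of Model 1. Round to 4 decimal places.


BF = P(data|M1) / P(data|M2)
= 0.68 / 0.8 = 0.85

0.85


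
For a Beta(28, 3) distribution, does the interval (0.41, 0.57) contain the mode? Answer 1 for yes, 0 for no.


Mode of Beta(a,b) = (a-1)/(a+b-2)
= (28-1)/(28+3-2) = 0.931
Check: 0.41 <= 0.931 <= 0.57?
Result: 0

0


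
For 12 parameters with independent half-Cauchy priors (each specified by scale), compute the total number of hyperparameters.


A half-Cauchy prior has 1 hyperparameter per parameter.
Total = 12 * 1 = 12

12


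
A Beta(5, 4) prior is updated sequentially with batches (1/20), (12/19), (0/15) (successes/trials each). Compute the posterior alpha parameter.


Sequential conjugate updating is equivalent to a single batch update.
Total successes across all batches = 13
alpha_posterior = alpha_prior + total_successes = 5 + 13
= 18

18


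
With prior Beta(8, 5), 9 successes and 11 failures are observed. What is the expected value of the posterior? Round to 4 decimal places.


Posterior = Beta(17, 16)
E[theta] = alpha/(alpha+beta)
= 17/33 = 0.5152

0.5152


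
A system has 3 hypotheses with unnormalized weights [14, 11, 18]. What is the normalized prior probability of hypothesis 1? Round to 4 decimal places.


The normalized prior is the weight divided by the total.
Total weight = 43
P(H1) = 14 / 43 = 0.3256

0.3256


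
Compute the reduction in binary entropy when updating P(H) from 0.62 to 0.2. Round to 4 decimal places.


H_before = -p*log2(p) - (1-p)*log2(1-p) for p=0.62: 0.958
H_after for p=0.2: 0.7219
Reduction = 0.958 - 0.7219 = 0.2361

0.2361


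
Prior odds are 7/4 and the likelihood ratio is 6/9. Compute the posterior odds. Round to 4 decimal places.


Posterior odds = prior odds * likelihood ratio
= (7/4) * (6/9)
= 42 / 36
= 1.1667

1.1667


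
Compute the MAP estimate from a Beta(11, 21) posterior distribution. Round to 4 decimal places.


MAP = mode of Beta distribution
= (alpha - 1)/(alpha + beta - 2)
= (11-1)/(11+21-2)
= 10/30 = 0.3333

0.3333


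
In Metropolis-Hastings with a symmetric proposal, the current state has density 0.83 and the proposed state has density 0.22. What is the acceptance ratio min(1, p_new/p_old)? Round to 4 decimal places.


Ratio = p_new / p_old = 0.22 / 0.83 = 0.2651
Acceptance = min(1, 0.2651) = 0.2651

0.2651


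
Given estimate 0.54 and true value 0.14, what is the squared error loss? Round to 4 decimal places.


Squared error = (estimate - true)^2
Difference = 0.4
Loss = 0.4^2 = 0.16

0.16


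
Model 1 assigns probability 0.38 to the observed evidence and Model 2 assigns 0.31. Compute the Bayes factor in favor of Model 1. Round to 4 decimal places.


BF = P(data|M1) / P(data|M2)
= 0.38 / 0.31 = 1.2258

1.2258


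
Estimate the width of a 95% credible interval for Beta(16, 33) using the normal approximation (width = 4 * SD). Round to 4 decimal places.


For Beta(a,b): Var = ab/((a+b)^2(a+b+1))
Var = 0.0044, SD = 0.0663
Approximate 95% CI width = 4 * 0.0663 = 0.2653

0.2653


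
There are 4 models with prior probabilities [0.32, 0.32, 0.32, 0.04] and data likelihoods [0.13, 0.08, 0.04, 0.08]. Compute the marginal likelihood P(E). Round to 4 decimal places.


P(E) = sum over models of P(M_i) * P(E|M_i)
= 0.32*0.13 + 0.32*0.08 + 0.32*0.04 + 0.04*0.08
= 0.0832

0.0832


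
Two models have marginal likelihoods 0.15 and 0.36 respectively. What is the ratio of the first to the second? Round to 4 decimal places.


Evidence ratio = 0.15 / 0.36
= 0.4167

0.4167


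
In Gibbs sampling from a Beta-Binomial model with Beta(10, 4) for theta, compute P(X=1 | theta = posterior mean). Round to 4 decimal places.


Posterior mean = alpha/(alpha+beta) = 10/14 = 0.7143
P(X=1|theta=mean) = theta = 0.7143

0.7143


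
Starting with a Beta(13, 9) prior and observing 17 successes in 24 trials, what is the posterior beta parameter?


Posterior beta = prior beta + failures
Failures = 24 - 17 = 7
beta_post = 9 + 7 = 16

16


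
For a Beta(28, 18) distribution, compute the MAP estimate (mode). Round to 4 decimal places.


MAP = mode = (a-1)/(a+b-2)
= (28-1)/(28+18-2)
= 27/44 = 0.6136

0.6136


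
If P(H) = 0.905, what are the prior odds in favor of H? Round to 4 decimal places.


Prior odds = P(H) / (1 - P(H))
= 0.905 / 0.095
= 9.5263

9.5263


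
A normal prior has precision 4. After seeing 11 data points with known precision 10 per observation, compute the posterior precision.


In the conjugate normal model, precisions add:
tau_posterior = tau_prior + n * tau_data
= 4 + 11*10 = 114

114


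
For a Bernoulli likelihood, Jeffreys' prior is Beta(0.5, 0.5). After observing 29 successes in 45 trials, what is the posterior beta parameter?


Jeffreys' prior for Bernoulli is Beta(0.5, 0.5).
Posterior is Beta(0.5 + k, 0.5 + n - k).
Posterior beta = 0.5 + (n - k) = 0.5 + 16 = 16.5

16.5


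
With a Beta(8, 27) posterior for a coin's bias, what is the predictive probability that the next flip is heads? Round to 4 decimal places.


The predictive probability equals the posterior mean.
P(next = heads) = alpha / (alpha + beta)
= 8 / 35 = 0.2286

0.2286


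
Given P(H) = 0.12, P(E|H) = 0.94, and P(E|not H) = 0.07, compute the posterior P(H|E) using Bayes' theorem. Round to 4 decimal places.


By Bayes' theorem: P(H|E) = P(E|H)*P(H) / P(E)
P(E) = P(E|H)*P(H) + P(E|not H)*P(not H)
P(E) = 0.94*0.12 + 0.07*0.88 = 0.1744
P(H|E) = 0.94*0.12 / 0.1744 = 0.6468

0.6468


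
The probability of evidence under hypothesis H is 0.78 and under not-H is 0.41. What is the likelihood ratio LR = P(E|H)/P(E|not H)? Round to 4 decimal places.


LR = 0.78 / 0.41
= 1.9024

1.9024


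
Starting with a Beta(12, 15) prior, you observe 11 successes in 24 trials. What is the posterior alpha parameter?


For a Beta-Binomial conjugate model:
Posterior alpha = prior alpha + number of successes
= 12 + 11 = 23

23


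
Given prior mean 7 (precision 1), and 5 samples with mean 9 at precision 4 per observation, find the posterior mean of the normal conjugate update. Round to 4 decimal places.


The posterior mean is a precision-weighted average of prior and data.
Post. prec. = 1 + 20 = 21
Post. mean = (7 + 180)/21 = 187/21 = 8.9048

8.9048


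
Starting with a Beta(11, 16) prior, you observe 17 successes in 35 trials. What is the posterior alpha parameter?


For a Beta-Binomial conjugate model:
Posterior alpha = prior alpha + number of successes
= 11 + 17 = 28

28


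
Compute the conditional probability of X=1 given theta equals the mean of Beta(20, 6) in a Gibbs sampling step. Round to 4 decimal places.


Mean of Beta(20, 6) = 0.7692
P(X=1 | theta=0.7692) = 0.7692

0.7692


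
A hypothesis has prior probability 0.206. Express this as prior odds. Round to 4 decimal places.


Odds = P(H) / P(not H) = 0.206 / 0.794
= 0.2594

0.2594


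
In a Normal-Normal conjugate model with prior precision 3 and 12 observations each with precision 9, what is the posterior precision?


Posterior precision = prior precision + n * observation precision
= 3 + 12 * 9
= 3 + 108 = 111

111


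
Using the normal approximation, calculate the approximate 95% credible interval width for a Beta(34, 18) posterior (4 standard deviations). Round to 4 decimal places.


Var(Beta) = 34*18/(52^2 * 53) = 0.0043
SD = 0.0653
Width ~ 4*SD = 0.2614

0.2614


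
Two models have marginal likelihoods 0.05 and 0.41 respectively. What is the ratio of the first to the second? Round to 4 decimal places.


Evidence ratio = 0.05 / 0.41
= 0.122

0.122


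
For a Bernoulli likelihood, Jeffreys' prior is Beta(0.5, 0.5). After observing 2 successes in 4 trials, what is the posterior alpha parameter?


Jeffreys' prior for Bernoulli is Beta(0.5, 0.5).
Posterior is Beta(0.5 + k, 0.5 + n - k).
Posterior alpha = 0.5 + k = 0.5 + 2 = 2.5

2.5


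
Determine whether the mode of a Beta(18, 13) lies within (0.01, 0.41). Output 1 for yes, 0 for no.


First find the mode: (a-1)/(a+b-2) = 0.5862
Is 0.5862 in (0.01, 0.41)? 0

0


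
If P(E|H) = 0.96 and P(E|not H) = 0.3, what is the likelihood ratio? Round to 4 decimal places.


Likelihood ratio = P(E|H) / P(E|not H)
= 0.96 / 0.3
= 3.2

3.2


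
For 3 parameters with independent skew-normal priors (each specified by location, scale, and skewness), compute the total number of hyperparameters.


A skew-normal prior has 3 hyperparameters per parameter.
Total = 3 * 3 = 9

9


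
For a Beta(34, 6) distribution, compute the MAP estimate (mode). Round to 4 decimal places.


MAP = mode = (a-1)/(a+b-2)
= (34-1)/(34+6-2)
= 33/38 = 0.8684

0.8684


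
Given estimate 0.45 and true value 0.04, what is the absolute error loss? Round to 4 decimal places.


Absolute error = |estimate - true|
= |0.41| = 0.41

0.41


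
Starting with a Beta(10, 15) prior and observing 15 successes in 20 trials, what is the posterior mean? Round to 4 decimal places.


Posterior parameters: alpha = 10 + 15 = 25
beta = 15 + 5 = 20
Posterior mean = alpha / (alpha + beta) = 25 / 45
= 0.5556

0.5556


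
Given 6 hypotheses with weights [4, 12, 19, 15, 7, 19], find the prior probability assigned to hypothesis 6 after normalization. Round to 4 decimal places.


To normalize, divide each weight by the sum of all weights.
Sum = 76
Prior(H6) = 19/76 = 0.25

0.25


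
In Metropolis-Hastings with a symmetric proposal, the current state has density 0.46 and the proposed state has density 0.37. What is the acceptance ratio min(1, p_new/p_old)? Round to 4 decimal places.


Ratio = p_new / p_old = 0.37 / 0.46 = 0.8043
Acceptance = min(1, 0.8043) = 0.8043

0.8043


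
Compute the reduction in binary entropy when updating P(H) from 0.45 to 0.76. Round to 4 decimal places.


H_before = -p*log2(p) - (1-p)*log2(1-p) for p=0.45: 0.9928
H_after for p=0.76: 0.795
Reduction = 0.9928 - 0.795 = 0.1977

0.1977


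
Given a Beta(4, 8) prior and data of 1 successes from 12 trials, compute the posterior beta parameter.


Number of failures = 12 - 1 = 11
Posterior beta = 8 + 11 = 19

19


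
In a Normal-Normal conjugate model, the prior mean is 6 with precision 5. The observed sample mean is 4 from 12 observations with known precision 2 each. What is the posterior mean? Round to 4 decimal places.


Posterior precision = tau0 + n*tau = 5 + 12*2 = 29
Posterior mean = (tau0*mu0 + n*tau*xbar) / posterior_precision
= (5*6 + 12*2*4) / 29
= 126 / 29 = 4.3448

4.3448


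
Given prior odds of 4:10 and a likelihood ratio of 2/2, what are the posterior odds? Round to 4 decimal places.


Posterior odds = prior odds * LR
Prior odds = 4/10 = 0.4
LR = 2/2 = 1.0
Posterior odds = 0.4 * 1.0 = 0.4

0.4


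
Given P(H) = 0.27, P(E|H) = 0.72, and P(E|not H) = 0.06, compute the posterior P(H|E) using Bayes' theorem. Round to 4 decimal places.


By Bayes' theorem: P(H|E) = P(E|H)*P(H) / P(E)
P(E) = P(E|H)*P(H) + P(E|not H)*P(not H)
P(E) = 0.72*0.27 + 0.06*0.73 = 0.2382
P(H|E) = 0.72*0.27 / 0.2382 = 0.8161

0.8161


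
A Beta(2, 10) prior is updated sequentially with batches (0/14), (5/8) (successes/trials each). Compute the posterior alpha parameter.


Sequential conjugate updating is equivalent to a single batch update.
Total successes across all batches = 5
alpha_posterior = alpha_prior + total_successes = 2 + 5
= 7

7


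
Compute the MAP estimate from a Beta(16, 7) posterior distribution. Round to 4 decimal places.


MAP = mode of Beta distribution
= (alpha - 1)/(alpha + beta - 2)
= (16-1)/(16+7-2)
= 15/21 = 0.7143

0.7143


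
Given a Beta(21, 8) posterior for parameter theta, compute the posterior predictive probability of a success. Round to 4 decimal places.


For a Beta-Bernoulli model, the predictive probability is the mean:
P(success) = 21/(21+8) = 21/29 = 0.7241

0.7241


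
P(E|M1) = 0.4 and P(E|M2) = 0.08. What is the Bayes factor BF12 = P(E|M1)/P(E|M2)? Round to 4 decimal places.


Bayes factor BF12 = P(E|M1) / P(E|M2)
= 0.4 / 0.08
= 5.0

5.0


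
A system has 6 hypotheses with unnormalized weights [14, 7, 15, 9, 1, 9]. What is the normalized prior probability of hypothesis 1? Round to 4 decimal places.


The normalized prior is the weight divided by the total.
Total weight = 55
P(H1) = 14 / 55 = 0.2545

0.2545


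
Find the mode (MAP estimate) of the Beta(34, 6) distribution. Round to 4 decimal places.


For Beta(a,b) with a,b > 1:
Mode = (a-1)/(a+b-2) = (34-1)/(40-2)
= 33/38 = 0.8684

0.8684


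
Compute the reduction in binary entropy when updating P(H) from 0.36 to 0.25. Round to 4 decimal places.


H_before = -p*log2(p) - (1-p)*log2(1-p) for p=0.36: 0.9427
H_after for p=0.25: 0.8113
Reduction = 0.9427 - 0.8113 = 0.1314

0.1314


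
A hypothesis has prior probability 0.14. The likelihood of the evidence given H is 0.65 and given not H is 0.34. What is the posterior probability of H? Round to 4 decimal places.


Using Bayes' theorem:
P(E) = 0.14 * 0.65 + 0.86 * 0.34
P(E) = 0.3834
P(H|E) = (0.14 * 0.65) / 0.3834 = 0.2374

0.2374


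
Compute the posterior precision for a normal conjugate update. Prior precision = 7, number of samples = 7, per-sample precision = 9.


tau_post = tau_0 + n * tau
= 7 + 7 * 9 = 70

70


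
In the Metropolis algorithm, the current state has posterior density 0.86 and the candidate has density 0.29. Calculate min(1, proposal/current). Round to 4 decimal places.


Ratio = 0.29/0.86 = 0.3372
Acceptance probability = min(1, 0.3372)
= 0.3372

0.3372


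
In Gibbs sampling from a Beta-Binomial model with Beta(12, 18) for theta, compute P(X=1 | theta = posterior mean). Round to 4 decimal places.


Posterior mean = alpha/(alpha+beta) = 12/30 = 0.4
P(X=1|theta=mean) = theta = 0.4

0.4


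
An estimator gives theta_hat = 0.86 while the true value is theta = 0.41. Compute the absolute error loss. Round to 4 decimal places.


The absolute error loss is |theta_hat - theta|
= |0.86 - 0.41|
= 0.45

0.45


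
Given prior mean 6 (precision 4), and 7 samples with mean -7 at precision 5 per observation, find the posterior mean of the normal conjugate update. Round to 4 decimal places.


The posterior mean is a precision-weighted average of prior and data.
Post. prec. = 4 + 35 = 39
Post. mean = (24 + -245)/39 = -221/39 = -5.6667

-5.6667


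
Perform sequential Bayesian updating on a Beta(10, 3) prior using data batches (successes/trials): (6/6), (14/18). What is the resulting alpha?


Accumulate successes: 20
Posterior alpha = prior alpha + sum of successes
= 10 + 20 = 30

30


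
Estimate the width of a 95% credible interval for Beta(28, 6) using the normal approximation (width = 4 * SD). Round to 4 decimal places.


For Beta(a,b): Var = ab/((a+b)^2(a+b+1))
Var = 0.0042, SD = 0.0644
Approximate 95% CI width = 4 * 0.0644 = 0.2578

0.2578


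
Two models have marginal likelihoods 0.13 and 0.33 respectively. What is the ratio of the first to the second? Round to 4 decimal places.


Evidence ratio = 0.13 / 0.33
= 0.3939

0.3939


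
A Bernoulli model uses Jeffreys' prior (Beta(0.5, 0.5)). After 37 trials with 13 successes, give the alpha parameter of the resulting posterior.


Posterior = Beta(prior_alpha + successes, prior_beta + failures)
= Beta(0.5 + 13, 0.5 + 24)
Posterior alpha = 0.5 + k = 0.5 + 13 = 13.5

13.5


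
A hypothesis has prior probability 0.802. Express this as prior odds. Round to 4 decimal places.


Odds = P(H) / P(not H) = 0.802 / 0.198
= 4.0505

4.0505


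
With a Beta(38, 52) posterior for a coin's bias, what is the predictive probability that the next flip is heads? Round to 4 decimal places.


The predictive probability equals the posterior mean.
P(next = heads) = alpha / (alpha + beta)
= 38 / 90 = 0.4222

0.4222


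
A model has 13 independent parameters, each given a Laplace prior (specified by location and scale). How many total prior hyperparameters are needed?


Each Laplace prior needs 2 hyperparameters (location and scale).
Total = 2 * 13 = 26

26


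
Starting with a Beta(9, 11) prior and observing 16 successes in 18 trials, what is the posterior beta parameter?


Posterior beta = prior beta + failures
Failures = 18 - 16 = 2
beta_post = 11 + 2 = 13

13


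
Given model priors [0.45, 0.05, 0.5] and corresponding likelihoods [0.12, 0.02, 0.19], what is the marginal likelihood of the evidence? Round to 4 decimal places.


P(E) = sum_i P(M_i) P(E|M_i)
= 0.054 + 0.001 + 0.095
= 0.15

0.15


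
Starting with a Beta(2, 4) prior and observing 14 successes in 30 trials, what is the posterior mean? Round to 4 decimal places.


Posterior parameters: alpha = 2 + 14 = 16
beta = 4 + 16 = 20
Posterior mean = alpha / (alpha + beta) = 16 / 36
= 0.4444

0.4444


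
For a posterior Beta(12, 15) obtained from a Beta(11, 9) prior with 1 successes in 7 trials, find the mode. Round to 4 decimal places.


Mode = (alpha - 1) / (alpha + beta - 2)
= 11 / 25
= 0.44

0.44


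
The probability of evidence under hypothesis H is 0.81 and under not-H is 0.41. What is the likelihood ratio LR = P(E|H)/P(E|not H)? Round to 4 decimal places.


LR = 0.81 / 0.41
= 1.9756

1.9756


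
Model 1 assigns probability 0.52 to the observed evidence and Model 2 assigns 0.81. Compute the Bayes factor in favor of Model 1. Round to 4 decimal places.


BF = P(data|M1) / P(data|M2)
= 0.52 / 0.81 = 0.642

0.642


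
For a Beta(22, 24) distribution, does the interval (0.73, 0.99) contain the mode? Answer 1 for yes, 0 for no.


Mode of Beta(a,b) = (a-1)/(a+b-2)
= (22-1)/(22+24-2) = 0.4773
Check: 0.73 <= 0.4773 <= 0.99?
Result: 0

0


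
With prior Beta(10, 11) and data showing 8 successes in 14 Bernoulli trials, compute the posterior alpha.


Conjugate update: alpha_posterior = alpha_prior + k
= 10 + 8 = 18

18


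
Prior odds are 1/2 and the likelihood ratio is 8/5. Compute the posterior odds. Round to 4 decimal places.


Posterior odds = prior odds * likelihood ratio
= (1/2) * (8/5)
= 8 / 10
= 0.8

0.8


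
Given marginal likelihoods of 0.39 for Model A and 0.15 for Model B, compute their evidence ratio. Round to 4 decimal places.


Ratio = ML(A) / ML(B) = 0.39/0.15
= 2.6

2.6


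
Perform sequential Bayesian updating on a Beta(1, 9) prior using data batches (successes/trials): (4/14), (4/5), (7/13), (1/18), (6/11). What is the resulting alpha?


Accumulate successes: 22
Posterior alpha = prior alpha + sum of successes
= 1 + 22 = 23

23


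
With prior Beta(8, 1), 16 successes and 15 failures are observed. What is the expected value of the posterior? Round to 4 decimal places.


Posterior = Beta(24, 16)
E[theta] = alpha/(alpha+beta)
= 24/40 = 0.6

0.6


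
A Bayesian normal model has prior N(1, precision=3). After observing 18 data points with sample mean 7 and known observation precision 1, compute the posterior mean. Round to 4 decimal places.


Posterior mean = (prior_precision * prior_mean + n * data_precision * data_mean) / (prior_precision + n * data_precision)
Numerator = 3*1 + 18*1*7 = 129
Denominator = 3 + 18*1 = 21
Posterior mean = 6.1429

6.1429


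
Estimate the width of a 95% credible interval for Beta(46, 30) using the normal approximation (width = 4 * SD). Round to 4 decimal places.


For Beta(a,b): Var = ab/((a+b)^2(a+b+1))
Var = 0.0031, SD = 0.0557
Approximate 95% CI width = 4 * 0.0557 = 0.2228

0.2228


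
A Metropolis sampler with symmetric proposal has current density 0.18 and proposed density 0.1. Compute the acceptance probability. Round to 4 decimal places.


For symmetric proposals, acceptance = min(1, pi(x*)/pi(x))
= min(1, 0.1/0.18)
= min(1, 0.5556) = 0.5556

0.5556


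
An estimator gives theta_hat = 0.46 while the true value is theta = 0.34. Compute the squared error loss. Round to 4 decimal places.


The squared error loss is (theta_hat - theta)^2
= (0.46 - 0.34)^2
= (0.12)^2 = 0.0144

0.0144


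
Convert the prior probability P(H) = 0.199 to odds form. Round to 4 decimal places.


P(not H) = 1 - 0.199 = 0.801
Odds = 0.199 / 0.801 = 0.2484

0.2484


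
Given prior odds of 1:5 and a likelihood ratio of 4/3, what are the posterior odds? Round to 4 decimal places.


Posterior odds = prior odds * LR
Prior odds = 1/5 = 0.2
LR = 4/3 = 1.3333
Posterior odds = 0.2 * 1.3333 = 0.2667

0.2667


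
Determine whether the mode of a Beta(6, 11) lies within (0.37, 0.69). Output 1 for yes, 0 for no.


First find the mode: (a-1)/(a+b-2) = 0.3333
Is 0.3333 in (0.37, 0.69)? 0

0


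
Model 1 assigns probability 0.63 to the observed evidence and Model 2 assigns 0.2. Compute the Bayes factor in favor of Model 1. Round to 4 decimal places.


BF = P(data|M1) / P(data|M2)
= 0.63 / 0.2 = 3.15

3.15


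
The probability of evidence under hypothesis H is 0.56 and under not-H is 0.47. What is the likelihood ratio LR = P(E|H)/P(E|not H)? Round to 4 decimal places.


LR = 0.56 / 0.47
= 1.1915

1.1915


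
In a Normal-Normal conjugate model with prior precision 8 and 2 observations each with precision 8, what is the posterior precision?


Posterior precision = prior precision + n * observation precision
= 8 + 2 * 8
= 8 + 16 = 24

24


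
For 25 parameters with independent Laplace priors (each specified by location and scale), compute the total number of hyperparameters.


A Laplace prior has 2 hyperparameters per parameter.
Total = 25 * 2 = 50

50


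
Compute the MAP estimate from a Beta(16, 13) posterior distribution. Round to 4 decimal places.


MAP = mode of Beta distribution
= (alpha - 1)/(alpha + beta - 2)
= (16-1)/(16+13-2)
= 15/27 = 0.5556

0.5556


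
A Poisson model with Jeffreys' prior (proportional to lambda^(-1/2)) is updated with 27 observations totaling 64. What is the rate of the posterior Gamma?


Posterior = Gamma(0.5 + S, n)
= Gamma(0.5 + 64, 27)
Posterior rate = 0 + n = 27

27.0


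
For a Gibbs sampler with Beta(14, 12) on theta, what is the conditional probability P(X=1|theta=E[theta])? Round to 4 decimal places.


E[theta] = 14/(14+12) = 0.5385
P(X=1|theta) = theta = 0.5385

0.5385


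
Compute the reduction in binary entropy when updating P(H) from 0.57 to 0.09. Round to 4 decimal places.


H_before = -p*log2(p) - (1-p)*log2(1-p) for p=0.57: 0.9858
H_after for p=0.09: 0.4365
Reduction = 0.9858 - 0.4365 = 0.5493

0.5493


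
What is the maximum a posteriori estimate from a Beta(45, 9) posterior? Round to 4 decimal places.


The MAP estimate equals the mode of the distribution.
Mode of Beta(a,b) = (a-1)/(a+b-2)
= 44/52
= 0.8462

0.8462


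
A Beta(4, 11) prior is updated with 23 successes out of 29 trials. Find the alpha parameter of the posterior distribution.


In the Beta-Binomial conjugate update:
alpha_post = alpha_prior + successes
= 4 + 23
= 27

27


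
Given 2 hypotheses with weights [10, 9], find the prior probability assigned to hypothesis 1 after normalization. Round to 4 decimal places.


To normalize, divide each weight by the sum of all weights.
Sum = 19
Prior(H1) = 10/19 = 0.5263

0.5263


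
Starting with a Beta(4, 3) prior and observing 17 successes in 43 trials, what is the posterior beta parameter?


Posterior beta = prior beta + failures
Failures = 43 - 17 = 26
beta_post = 3 + 26 = 29

29


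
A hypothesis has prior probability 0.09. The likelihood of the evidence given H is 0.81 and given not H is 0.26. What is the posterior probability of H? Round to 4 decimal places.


Using Bayes' theorem:
P(E) = 0.09 * 0.81 + 0.91 * 0.26
P(E) = 0.3095
P(H|E) = (0.09 * 0.81) / 0.3095 = 0.2355

0.2355


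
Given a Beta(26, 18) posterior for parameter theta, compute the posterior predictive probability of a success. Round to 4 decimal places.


For a Beta-Bernoulli model, the predictive probability is the mean:
P(success) = 26/(26+18) = 26/44 = 0.5909

0.5909


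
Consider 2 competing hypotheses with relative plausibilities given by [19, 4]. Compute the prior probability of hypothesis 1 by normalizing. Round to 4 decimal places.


Sum of weights = 19 + 4 = 23
Normalized prior for H1 = 19 / 23
= 0.8261

0.8261


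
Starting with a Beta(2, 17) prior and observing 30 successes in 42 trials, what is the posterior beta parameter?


Posterior beta = prior beta + failures
Failures = 42 - 30 = 12
beta_post = 17 + 12 = 29

29


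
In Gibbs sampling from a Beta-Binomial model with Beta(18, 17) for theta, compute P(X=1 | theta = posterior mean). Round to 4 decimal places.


Posterior mean = alpha/(alpha+beta) = 18/35 = 0.5143
P(X=1|theta=mean) = theta = 0.5143

0.5143
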